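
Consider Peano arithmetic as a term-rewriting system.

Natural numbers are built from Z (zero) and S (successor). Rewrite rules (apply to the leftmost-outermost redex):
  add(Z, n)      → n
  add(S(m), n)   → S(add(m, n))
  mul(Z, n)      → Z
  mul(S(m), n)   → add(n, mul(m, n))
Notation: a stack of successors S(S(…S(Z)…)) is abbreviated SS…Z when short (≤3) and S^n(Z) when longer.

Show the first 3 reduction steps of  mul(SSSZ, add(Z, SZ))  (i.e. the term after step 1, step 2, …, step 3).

  start: mul(SSSZ, add(Z, SZ))
  →1  add(add(Z, SZ), mul(SSZ, add(Z, SZ)))
  →2  add(SZ, mul(SSZ, add(Z, SZ)))
  →3  S(add(Z, mul(SSZ, add(Z, SZ))))

Answer: after 3 steps: S(add(Z, mul(SSZ, add(Z, SZ))))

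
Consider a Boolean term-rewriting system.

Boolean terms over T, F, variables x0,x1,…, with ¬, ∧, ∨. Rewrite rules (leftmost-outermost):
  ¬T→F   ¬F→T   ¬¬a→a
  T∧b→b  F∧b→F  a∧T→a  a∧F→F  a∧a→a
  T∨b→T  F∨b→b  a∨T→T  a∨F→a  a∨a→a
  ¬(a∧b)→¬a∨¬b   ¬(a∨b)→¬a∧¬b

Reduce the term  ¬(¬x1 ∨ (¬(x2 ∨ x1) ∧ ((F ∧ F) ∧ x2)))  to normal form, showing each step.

Answer: normal form = x1  (in 11 steps)

Reduction:
  start: ¬(¬x1 ∨ (¬(x2 ∨ x1) ∧ ((F ∧ F) ∧ x2)))
  [1] ¬¬x1 ∧ ¬(¬(x2 ∨ x1) ∧ ((F ∧ F) ∧ x2))
  [2] x1 ∧ ¬(¬(x2 ∨ x1) ∧ ((F ∧ F) ∧ x2))
  [3] x1 ∧ (¬¬(x2 ∨ x1) ∨ ¬((F ∧ F) ∧ x2))
  [4] x1 ∧ ((x2 ∨ x1) ∨ ¬((F ∧ F) ∧ x2))
  [5] x1 ∧ ((x2 ∨ x1) ∨ (¬(F ∧ F) ∨ ¬x2))
  [6] x1 ∧ ((x2 ∨ x1) ∨ ((¬F ∨ ¬F) ∨ ¬x2))
  [7] x1 ∧ ((x2 ∨ x1) ∨ (¬F ∨ ¬x2))
  [8] x1 ∧ ((x2 ∨ x1) ∨ (T ∨ ¬x2))
  [9] x1 ∧ ((x2 ∨ x1) ∨ T)
  [10] x1 ∧ T
  [11] x1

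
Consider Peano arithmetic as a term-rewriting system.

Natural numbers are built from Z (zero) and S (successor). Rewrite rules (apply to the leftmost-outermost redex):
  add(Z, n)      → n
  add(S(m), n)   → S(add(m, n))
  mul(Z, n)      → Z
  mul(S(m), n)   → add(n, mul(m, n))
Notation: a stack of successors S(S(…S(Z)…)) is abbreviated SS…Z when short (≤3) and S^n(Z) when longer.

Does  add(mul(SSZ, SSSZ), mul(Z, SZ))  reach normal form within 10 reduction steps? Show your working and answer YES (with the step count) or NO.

  start: add(mul(SSZ, SSSZ), mul(Z, SZ))
  [1] add(add(SSSZ, mul(SZ, SSSZ)), mul(Z, SZ))
  [2] add(S(add(SSZ, mul(SZ, SSSZ))), mul(Z, SZ))
  [3] S(add(add(SSZ, mul(SZ, SSSZ)), mul(Z, SZ)))
  [4] S(add(S(add(SZ, mul(SZ, SSSZ))), mul(Z, SZ)))
  [5] S(S(add(add(SZ, mul(SZ, SSSZ)), mul(Z, SZ))))
  [6] S(S(add(S(add(Z, mul(SZ, SSSZ))), mul(Z, SZ))))
  [7] S(S(S(add(add(Z, mul(SZ, SSSZ)), mul(Z, SZ)))))
  [8] S(S(S(add(mul(SZ, SSSZ), mul(Z, SZ)))))
  [9] S(S(S(add(add(SSSZ, mul(Z, SSSZ)), mul(Z, SZ)))))
  [10] S(S(S(add(S(add(SSZ, mul(Z, SSSZ))), mul(Z, SZ)))))

Answer: NO — after 10 steps the term is S(S(S(add(S(add(SSZ, mul(Z, SSSZ))), mul(Z, SZ))))), not yet normal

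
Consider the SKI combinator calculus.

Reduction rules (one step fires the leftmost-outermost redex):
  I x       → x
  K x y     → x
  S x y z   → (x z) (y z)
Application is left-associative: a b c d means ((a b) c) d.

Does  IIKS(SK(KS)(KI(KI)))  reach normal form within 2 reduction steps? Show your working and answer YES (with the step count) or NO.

  start: IIKS(SK(KS)(KI(KI)))
  →1  IKS(SK(KS)(KI(KI)))
  →2  KS(SK(KS)(KI(KI)))

Answer: NO — after 2 steps the term is KS(SK(KS)(KI(KI))), not yet normal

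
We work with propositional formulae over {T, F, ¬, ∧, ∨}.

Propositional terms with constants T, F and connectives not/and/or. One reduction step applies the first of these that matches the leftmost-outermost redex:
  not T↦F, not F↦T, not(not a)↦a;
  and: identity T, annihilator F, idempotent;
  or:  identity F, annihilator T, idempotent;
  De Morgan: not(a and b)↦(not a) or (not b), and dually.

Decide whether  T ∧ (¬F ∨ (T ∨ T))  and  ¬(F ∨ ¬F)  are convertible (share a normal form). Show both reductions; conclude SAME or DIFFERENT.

Answer: DIFFERENT — A ⇓ T, B ⇓ F

Derivation:
Term A:
  start: T ∧ (¬F ∨ (T ∨ T))
  [1] ¬F ∨ (T ∨ T)
  [2] T ∨ (T ∨ T)
  [3] T

Term B:
  start: ¬(F ∨ ¬F)
  [1] ¬F ∧ ¬¬F
  [2] T ∧ ¬¬F
  [3] ¬¬F
  [4] F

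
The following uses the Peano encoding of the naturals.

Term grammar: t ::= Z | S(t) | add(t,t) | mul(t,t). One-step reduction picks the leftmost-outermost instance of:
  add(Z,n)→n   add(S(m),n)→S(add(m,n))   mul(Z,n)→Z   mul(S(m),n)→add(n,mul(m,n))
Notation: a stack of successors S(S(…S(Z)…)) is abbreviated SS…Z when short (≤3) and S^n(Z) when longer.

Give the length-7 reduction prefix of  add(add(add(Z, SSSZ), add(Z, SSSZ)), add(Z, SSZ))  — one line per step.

Answer: after 7 steps: S(S(S(add(add(Z, add(Z, SSSZ)), add(Z, SSZ)))))

Reduction:
  start: add(add(add(Z, SSSZ), add(Z, SSSZ)), add(Z, SSZ))
  →1  add(add(SSSZ, add(Z, SSSZ)), add(Z, SSZ))
  →2  add(S(add(SSZ, add(Z, SSSZ))), add(Z, SSZ))
  →3  S(add(add(SSZ, add(Z, SSSZ)), add(Z, SSZ)))
  →4  S(add(S(add(SZ, add(Z, SSSZ))), add(Z, SSZ)))
  →5  S(S(add(add(SZ, add(Z, SSSZ)), add(Z, SSZ))))
  →6  S(S(add(S(add(Z, add(Z, SSSZ))), add(Z, SSZ))))
  →7  S(S(S(add(add(Z, add(Z, SSSZ)), add(Z, SSZ)))))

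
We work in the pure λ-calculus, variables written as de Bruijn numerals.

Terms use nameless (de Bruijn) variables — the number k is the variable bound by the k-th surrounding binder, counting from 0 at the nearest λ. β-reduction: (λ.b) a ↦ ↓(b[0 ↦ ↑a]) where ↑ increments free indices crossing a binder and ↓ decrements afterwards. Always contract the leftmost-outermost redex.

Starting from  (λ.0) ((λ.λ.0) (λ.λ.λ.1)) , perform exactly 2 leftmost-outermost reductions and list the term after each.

Answer: after 2 steps: λ.0

Reduction:
  start: (λ.0) ((λ.λ.0) (λ.λ.λ.1))
  →1  (λ.λ.0) (λ.λ.λ.1)
  →2  λ.0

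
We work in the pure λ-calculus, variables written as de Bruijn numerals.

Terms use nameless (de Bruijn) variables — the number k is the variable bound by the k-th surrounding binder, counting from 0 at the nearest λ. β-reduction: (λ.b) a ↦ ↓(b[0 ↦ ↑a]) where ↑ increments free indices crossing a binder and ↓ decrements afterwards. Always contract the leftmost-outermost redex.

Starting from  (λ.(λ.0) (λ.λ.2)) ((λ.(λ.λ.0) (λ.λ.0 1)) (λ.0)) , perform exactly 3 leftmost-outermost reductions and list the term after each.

  start: (λ.(λ.0) (λ.λ.2)) ((λ.(λ.λ.0) (λ.λ.0 1)) (λ.0))
  step 1: (λ.0) (λ.λ.(λ.(λ.λ.0) (λ.λ.0 1)) (λ.0))
  step 2: λ.λ.(λ.(λ.λ.0) (λ.λ.0 1)) (λ.0)
  step 3: λ.λ.(λ.λ.0) (λ.λ.0 1)

Answer: after 3 steps: λ.λ.(λ.λ.0) (λ.λ.0 1)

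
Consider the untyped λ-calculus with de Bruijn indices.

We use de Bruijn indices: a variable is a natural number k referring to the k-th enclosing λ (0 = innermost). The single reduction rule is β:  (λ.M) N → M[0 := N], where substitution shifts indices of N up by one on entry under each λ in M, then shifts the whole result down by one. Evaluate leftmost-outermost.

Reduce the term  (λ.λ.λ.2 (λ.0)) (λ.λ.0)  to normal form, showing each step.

Answer: normal form = λ.λ.λ.0  (in 2 steps)

Reduction:
  start: (λ.λ.λ.2 (λ.0)) (λ.λ.0)
  [1] λ.λ.(λ.λ.0) (λ.0)
  [2] λ.λ.λ.0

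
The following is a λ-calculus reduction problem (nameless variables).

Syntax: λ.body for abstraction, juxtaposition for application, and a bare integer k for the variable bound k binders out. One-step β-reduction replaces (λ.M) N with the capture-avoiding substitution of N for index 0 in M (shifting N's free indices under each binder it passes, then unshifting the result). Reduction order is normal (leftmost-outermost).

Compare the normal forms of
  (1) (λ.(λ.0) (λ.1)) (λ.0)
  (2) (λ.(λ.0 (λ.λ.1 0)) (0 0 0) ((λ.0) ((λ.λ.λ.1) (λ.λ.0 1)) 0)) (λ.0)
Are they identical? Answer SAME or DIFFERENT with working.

Term A:
  start: (λ.(λ.0) (λ.1)) (λ.0)
  step 1: (λ.0) (λ.λ.0)
  step 2: λ.λ.0

Term B:
  start: (λ.(λ.0 (λ.λ.1 0)) (0 0 0) ((λ.0) ((λ.λ.λ.1) (λ.λ.0 1)) 0)) (λ.0)
  step 1: (λ.0 (λ.λ.1 0)) ((λ.0) (λ.0) (λ.0)) ((λ.0) ((λ.λ.λ.1) (λ.λ.0 1)) (λ.0))
  step 2: (λ.0) (λ.0) (λ.0) (λ.λ.1 0) ((λ.0) ((λ.λ.λ.1) (λ.λ.0 1)) (λ.0))
  step 3: (λ.0) (λ.0) (λ.λ.1 0) ((λ.0) ((λ.λ.λ.1) (λ.λ.0 1)) (λ.0))
  step 4: (λ.0) (λ.λ.1 0) ((λ.0) ((λ.λ.λ.1) (λ.λ.0 1)) (λ.0))
  step 5: (λ.λ.1 0) ((λ.0) ((λ.λ.λ.1) (λ.λ.0 1)) (λ.0))
  step 6: λ.(λ.0) ((λ.λ.λ.1) (λ.λ.0 1)) (λ.0) 0
  step 7: λ.(λ.λ.λ.1) (λ.λ.0 1) (λ.0) 0
  step 8: λ.(λ.λ.1) (λ.0) 0
  step 9: λ.(λ.λ.0) 0
  step 10: λ.λ.0

Answer: SAME — A ⇓ λ.λ.0, B ⇓ λ.λ.0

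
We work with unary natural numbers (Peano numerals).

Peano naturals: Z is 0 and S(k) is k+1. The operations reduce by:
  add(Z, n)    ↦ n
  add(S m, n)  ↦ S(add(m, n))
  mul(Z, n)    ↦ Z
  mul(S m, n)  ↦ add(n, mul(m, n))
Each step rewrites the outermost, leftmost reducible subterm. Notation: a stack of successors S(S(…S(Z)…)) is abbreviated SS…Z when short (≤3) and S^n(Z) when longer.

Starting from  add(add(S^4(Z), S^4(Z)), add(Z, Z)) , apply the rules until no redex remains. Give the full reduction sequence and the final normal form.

Answer: normal form = S^8(Z)  (in 15 steps)

Derivation:
  start: add(add(S^4(Z), S^4(Z)), add(Z, Z))
  →1  add(S(add(SSSZ, S^4(Z))), add(Z, Z))
  →2  S(add(add(SSSZ, S^4(Z)), add(Z, Z)))
  →3  S(add(S(add(SSZ, S^4(Z))), add(Z, Z)))
  →4  S(S(add(add(SSZ, S^4(Z)), add(Z, Z))))
  →5  S(S(add(S(add(SZ, S^4(Z))), add(Z, Z))))
  →6  S(S(S(add(add(SZ, S^4(Z)), add(Z, Z)))))
  →7  S(S(S(add(S(add(Z, S^4(Z))), add(Z, Z)))))
  →8  S(S(S(S(add(add(Z, S^4(Z)), add(Z, Z))))))
  →9  S(S(S(S(add(S^4(Z), add(Z, Z))))))
  →10  S(S(S(S(S(add(SSSZ, add(Z, Z)))))))
  →11  S(S(S(S(S(S(add(SSZ, add(Z, Z))))))))
  →12  S(S(S(S(S(S(S(add(SZ, add(Z, Z)))))))))
  →13  S(S(S(S(S(S(S(S(add(Z, add(Z, Z))))))))))
  →14  S(S(S(S(S(S(S(S(add(Z, Z)))))))))
  →15  S^8(Z)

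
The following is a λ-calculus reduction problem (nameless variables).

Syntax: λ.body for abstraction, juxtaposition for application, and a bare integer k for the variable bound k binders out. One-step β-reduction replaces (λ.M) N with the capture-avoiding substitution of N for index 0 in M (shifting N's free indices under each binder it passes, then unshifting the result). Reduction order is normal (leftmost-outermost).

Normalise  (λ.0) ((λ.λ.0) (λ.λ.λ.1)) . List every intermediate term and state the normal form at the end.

  start: (λ.0) ((λ.λ.0) (λ.λ.λ.1))
  [1] (λ.λ.0) (λ.λ.λ.1)
  [2] λ.0

Answer: normal form = λ.0  (in 2 steps)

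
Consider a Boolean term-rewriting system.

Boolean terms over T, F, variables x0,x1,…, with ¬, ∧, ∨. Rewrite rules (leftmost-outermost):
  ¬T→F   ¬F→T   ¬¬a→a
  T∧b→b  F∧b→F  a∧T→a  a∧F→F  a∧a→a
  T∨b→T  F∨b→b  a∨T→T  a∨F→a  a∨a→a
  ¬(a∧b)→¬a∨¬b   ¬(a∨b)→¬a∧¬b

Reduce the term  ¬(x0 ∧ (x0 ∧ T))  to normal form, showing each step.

  start: ¬(x0 ∧ (x0 ∧ T))
  →1  ¬x0 ∨ ¬(x0 ∧ T)
  →2  ¬x0 ∨ (¬x0 ∨ ¬T)
  →3  ¬x0 ∨ (¬x0 ∨ F)
  →4  ¬x0 ∨ ¬x0
  →5  ¬x0

Answer: normal form = ¬x0  (in 5 steps)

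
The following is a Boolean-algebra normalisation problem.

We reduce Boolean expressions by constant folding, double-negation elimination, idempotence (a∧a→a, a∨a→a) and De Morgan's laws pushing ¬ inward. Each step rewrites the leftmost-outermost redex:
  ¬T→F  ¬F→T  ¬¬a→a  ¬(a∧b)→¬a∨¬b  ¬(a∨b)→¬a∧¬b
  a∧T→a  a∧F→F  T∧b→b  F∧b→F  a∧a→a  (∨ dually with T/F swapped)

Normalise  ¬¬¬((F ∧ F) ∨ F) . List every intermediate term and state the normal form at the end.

Answer: normal form = T  (in 6 steps)

Reduction:
  start: ¬¬¬((F ∧ F) ∨ F)
  [1] ¬((F ∧ F) ∨ F)
  [2] ¬(F ∧ F) ∧ ¬F
  [3] (¬F ∨ ¬F) ∧ ¬F
  [4] ¬F ∧ ¬F
  [5] ¬F
  [6] T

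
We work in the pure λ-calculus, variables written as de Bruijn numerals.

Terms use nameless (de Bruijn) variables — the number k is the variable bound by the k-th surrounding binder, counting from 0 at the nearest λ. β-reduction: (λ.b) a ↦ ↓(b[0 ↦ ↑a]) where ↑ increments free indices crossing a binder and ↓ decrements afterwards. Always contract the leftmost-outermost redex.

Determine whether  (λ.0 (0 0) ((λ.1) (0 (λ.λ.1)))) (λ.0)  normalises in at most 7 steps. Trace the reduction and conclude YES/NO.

  start: (λ.0 (0 0) ((λ.1) (0 (λ.λ.1)))) (λ.0)
  [1] (λ.0) ((λ.0) (λ.0)) ((λ.λ.0) ((λ.0) (λ.λ.1)))
  [2] (λ.0) (λ.0) ((λ.λ.0) ((λ.0) (λ.λ.1)))
  [3] (λ.0) ((λ.λ.0) ((λ.0) (λ.λ.1)))
  [4] (λ.λ.0) ((λ.0) (λ.λ.1))
  [5] λ.0

Answer: YES — reaches normal form λ.0 in 5 ≤ 7 steps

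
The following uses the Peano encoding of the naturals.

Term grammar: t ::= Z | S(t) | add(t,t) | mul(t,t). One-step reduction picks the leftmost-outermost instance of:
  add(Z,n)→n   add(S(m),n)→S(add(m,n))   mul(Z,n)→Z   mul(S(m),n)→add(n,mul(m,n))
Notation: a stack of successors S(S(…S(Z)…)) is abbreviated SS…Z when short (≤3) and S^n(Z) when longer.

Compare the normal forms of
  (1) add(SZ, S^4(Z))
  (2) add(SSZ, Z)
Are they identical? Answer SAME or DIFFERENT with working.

Term A:
  start: add(SZ, S^4(Z))
  →1  S(add(Z, S^4(Z)))
  →2  S^5(Z)

Term B:
  start: add(SSZ, Z)
  →1  S(add(SZ, Z))
  →2  S(S(add(Z, Z)))
  →3  SSZ

Answer: DIFFERENT — A ⇓ S^5(Z), B ⇓ SSZ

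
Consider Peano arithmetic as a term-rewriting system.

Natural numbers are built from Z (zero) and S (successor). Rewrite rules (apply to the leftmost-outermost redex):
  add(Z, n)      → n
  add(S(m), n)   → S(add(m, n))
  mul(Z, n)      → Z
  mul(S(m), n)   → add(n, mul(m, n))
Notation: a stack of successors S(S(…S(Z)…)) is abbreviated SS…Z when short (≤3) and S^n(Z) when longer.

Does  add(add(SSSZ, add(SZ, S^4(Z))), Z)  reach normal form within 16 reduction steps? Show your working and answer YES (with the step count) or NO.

Answer: YES — reaches normal form S^8(Z) in 15 ≤ 16 steps

Derivation:
  start: add(add(SSSZ, add(SZ, S^4(Z))), Z)
  →1  add(S(add(SSZ, add(SZ, S^4(Z)))), Z)
  →2  S(add(add(SSZ, add(SZ, S^4(Z))), Z))
  →3  S(add(S(add(SZ, add(SZ, S^4(Z)))), Z))
  →4  S(S(add(add(SZ, add(SZ, S^4(Z))), Z)))
  →5  S(S(add(S(add(Z, add(SZ, S^4(Z)))), Z)))
  →6  S(S(S(add(add(Z, add(SZ, S^4(Z))), Z))))
  →7  S(S(S(add(add(SZ, S^4(Z)), Z))))
  →8  S(S(S(add(S(add(Z, S^4(Z))), Z))))
  →9  S(S(S(S(add(add(Z, S^4(Z)), Z)))))
  →10  S(S(S(S(add(S^4(Z), Z)))))
  →11  S(S(S(S(S(add(SSSZ, Z))))))
  →12  S(S(S(S(S(S(add(SSZ, Z)))))))
  →13  S(S(S(S(S(S(S(add(SZ, Z))))))))
  →14  S(S(S(S(S(S(S(S(add(Z, Z)))))))))
  →15  S^8(Z)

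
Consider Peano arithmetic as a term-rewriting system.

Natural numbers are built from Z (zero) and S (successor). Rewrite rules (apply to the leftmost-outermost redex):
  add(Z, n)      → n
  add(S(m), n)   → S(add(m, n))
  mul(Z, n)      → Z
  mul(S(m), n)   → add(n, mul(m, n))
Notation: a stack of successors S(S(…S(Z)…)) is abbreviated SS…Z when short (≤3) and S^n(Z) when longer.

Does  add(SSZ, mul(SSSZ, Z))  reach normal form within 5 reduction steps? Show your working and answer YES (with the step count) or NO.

Answer: NO — after 5 steps the term is S(S(mul(SSZ, Z))), not yet normal

Working:
  start: add(SSZ, mul(SSSZ, Z))
  [1] S(add(SZ, mul(SSSZ, Z)))
  [2] S(S(add(Z, mul(SSSZ, Z))))
  [3] S(S(mul(SSSZ, Z)))
  [4] S(S(add(Z, mul(SSZ, Z))))
  [5] S(S(mul(SSZ, Z)))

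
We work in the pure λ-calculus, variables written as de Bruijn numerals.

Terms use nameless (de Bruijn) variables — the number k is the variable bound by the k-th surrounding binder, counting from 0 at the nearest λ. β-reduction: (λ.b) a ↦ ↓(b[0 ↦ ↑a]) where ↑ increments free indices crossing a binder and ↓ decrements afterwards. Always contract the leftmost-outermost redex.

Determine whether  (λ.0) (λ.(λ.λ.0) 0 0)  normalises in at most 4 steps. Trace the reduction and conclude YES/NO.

Answer: YES — reaches normal form λ.0 in 3 ≤ 4 steps

Derivation:
  start: (λ.0) (λ.(λ.λ.0) 0 0)
  step 1: λ.(λ.λ.0) 0 0
  step 2: λ.(λ.0) 0
  step 3: λ.0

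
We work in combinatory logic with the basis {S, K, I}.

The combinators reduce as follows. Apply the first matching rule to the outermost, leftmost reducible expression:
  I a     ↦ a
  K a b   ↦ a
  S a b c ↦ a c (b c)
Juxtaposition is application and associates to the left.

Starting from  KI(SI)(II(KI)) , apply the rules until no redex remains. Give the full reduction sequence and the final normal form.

  start: KI(SI)(II(KI))
  →1  I(II(KI))
  →2  II(KI)
  →3  I(KI)
  →4  KI

Answer: normal form = KI  (in 4 steps)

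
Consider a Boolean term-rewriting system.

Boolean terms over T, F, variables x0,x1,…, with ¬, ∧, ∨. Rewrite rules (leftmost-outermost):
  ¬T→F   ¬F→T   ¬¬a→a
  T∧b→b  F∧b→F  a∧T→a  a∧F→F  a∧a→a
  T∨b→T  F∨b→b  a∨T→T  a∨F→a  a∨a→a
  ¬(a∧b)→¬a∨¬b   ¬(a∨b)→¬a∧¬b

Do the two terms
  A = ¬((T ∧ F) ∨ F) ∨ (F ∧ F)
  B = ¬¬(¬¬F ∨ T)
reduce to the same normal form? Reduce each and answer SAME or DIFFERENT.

Term A:
  start: ¬((T ∧ F) ∨ F) ∨ (F ∧ F)
  →1  (¬(T ∧ F) ∧ ¬F) ∨ (F ∧ F)
  →2  ((¬T ∨ ¬F) ∧ ¬F) ∨ (F ∧ F)
  →3  ((F ∨ ¬F) ∧ ¬F) ∨ (F ∧ F)
  →4  (¬F ∧ ¬F) ∨ (F ∧ F)
  →5  ¬F ∨ (F ∧ F)
  →6  T ∨ (F ∧ F)
  →7  T

Term B:
  start: ¬¬(¬¬F ∨ T)
  →1  ¬¬F ∨ T
  →2  T

Answer: SAME — A ⇓ T, B ⇓ T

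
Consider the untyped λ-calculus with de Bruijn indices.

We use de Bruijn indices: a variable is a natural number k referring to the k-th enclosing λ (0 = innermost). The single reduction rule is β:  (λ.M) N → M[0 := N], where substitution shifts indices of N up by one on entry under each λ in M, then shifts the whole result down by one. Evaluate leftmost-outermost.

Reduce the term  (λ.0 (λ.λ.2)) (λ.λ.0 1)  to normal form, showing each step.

  start: (λ.0 (λ.λ.2)) (λ.λ.0 1)
  →1  (λ.λ.0 1) (λ.λ.λ.λ.0 1)
  →2  λ.0 (λ.λ.λ.λ.0 1)

Answer: normal form = λ.0 (λ.λ.λ.λ.0 1)  (in 2 steps)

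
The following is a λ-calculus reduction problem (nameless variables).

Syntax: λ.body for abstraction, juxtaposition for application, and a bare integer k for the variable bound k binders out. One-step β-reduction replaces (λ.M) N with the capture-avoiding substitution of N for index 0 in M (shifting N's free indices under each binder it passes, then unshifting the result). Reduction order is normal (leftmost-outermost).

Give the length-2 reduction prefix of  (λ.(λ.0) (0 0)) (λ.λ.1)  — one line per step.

Answer: after 2 steps: (λ.λ.1) (λ.λ.1)

Reduction:
  start: (λ.(λ.0) (0 0)) (λ.λ.1)
  [1] (λ.0) ((λ.λ.1) (λ.λ.1))
  [2] (λ.λ.1) (λ.λ.1)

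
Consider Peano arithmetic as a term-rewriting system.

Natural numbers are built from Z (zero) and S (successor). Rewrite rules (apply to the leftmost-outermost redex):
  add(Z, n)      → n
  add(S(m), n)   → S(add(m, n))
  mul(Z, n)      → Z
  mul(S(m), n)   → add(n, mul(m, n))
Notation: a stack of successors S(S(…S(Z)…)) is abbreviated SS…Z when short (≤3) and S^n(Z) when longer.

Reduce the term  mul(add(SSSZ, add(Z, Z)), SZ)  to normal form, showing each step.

Answer: normal form = SSSZ  (in 15 steps)

Derivation:
  start: mul(add(SSSZ, add(Z, Z)), SZ)
  [1] mul(S(add(SSZ, add(Z, Z))), SZ)
  [2] add(SZ, mul(add(SSZ, add(Z, Z)), SZ))
  [3] S(add(Z, mul(add(SSZ, add(Z, Z)), SZ)))
  [4] S(mul(add(SSZ, add(Z, Z)), SZ))
  [5] S(mul(S(add(SZ, add(Z, Z))), SZ))
  [6] S(add(SZ, mul(add(SZ, add(Z, Z)), SZ)))
  [7] S(S(add(Z, mul(add(SZ, add(Z, Z)), SZ))))
  [8] S(S(mul(add(SZ, add(Z, Z)), SZ)))
  [9] S(S(mul(S(add(Z, add(Z, Z))), SZ)))
  [10] S(S(add(SZ, mul(add(Z, add(Z, Z)), SZ))))
  [11] S(S(S(add(Z, mul(add(Z, add(Z, Z)), SZ)))))
  [12] S(S(S(mul(add(Z, add(Z, Z)), SZ))))
  [13] S(S(S(mul(add(Z, Z), SZ))))
  [14] S(S(S(mul(Z, SZ))))
  [15] SSSZ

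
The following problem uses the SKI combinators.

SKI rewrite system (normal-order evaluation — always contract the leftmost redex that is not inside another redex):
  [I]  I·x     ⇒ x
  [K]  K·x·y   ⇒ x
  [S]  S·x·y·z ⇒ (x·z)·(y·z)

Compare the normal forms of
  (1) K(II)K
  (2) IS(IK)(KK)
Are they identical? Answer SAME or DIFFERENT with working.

Term A:
  start: K(II)K
  [1] II
  [2] I

Term B:
  start: IS(IK)(KK)
  [1] S(IK)(KK)
  [2] SK(KK)

Answer: DIFFERENT — A ⇓ I, B ⇓ SK(KK)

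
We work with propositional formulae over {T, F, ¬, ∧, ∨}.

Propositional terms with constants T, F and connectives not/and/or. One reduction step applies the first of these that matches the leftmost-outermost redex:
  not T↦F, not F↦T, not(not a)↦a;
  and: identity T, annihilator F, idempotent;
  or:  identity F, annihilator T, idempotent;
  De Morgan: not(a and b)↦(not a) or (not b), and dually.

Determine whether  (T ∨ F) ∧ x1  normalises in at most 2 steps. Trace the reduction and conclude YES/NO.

  start: (T ∨ F) ∧ x1
  step 1: T ∧ x1
  step 2: x1

Answer: YES — reaches normal form x1 in 2 ≤ 2 steps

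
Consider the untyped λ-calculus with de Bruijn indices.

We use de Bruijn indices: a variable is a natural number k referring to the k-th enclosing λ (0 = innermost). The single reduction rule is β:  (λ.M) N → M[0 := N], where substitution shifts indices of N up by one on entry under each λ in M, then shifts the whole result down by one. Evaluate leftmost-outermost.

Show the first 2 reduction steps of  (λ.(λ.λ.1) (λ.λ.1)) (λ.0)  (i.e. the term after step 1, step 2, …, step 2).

  start: (λ.(λ.λ.1) (λ.λ.1)) (λ.0)
  step 1: (λ.λ.1) (λ.λ.1)
  step 2: λ.λ.λ.1

Answer: after 2 steps: λ.λ.λ.1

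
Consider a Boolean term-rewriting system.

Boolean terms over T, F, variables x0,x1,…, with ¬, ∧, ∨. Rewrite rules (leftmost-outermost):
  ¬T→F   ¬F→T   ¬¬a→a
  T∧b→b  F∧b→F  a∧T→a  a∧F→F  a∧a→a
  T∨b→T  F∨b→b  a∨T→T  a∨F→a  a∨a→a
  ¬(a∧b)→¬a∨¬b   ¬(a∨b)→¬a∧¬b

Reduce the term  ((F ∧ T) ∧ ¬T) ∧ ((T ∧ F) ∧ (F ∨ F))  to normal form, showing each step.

  start: ((F ∧ T) ∧ ¬T) ∧ ((T ∧ F) ∧ (F ∨ F))
  →1  (F ∧ ¬T) ∧ ((T ∧ F) ∧ (F ∨ F))
  →2  F ∧ ((T ∧ F) ∧ (F ∨ F))
  →3  F

Answer: normal form = F  (in 3 steps)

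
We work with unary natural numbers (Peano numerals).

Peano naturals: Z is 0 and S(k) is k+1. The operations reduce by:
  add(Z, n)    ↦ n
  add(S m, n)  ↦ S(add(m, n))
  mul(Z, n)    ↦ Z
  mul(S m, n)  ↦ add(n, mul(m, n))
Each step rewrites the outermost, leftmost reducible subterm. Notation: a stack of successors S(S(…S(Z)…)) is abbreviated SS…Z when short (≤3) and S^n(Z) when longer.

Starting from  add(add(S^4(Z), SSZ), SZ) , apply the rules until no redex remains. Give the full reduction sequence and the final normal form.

Answer: normal form = S^7(Z)  (in 12 steps)

Reduction:
  start: add(add(S^4(Z), SSZ), SZ)
  →1  add(S(add(SSSZ, SSZ)), SZ)
  →2  S(add(add(SSSZ, SSZ), SZ))
  →3  S(add(S(add(SSZ, SSZ)), SZ))
  →4  S(S(add(add(SSZ, SSZ), SZ)))
  →5  S(S(add(S(add(SZ, SSZ)), SZ)))
  →6  S(S(S(add(add(SZ, SSZ), SZ))))
  →7  S(S(S(add(S(add(Z, SSZ)), SZ))))
  →8  S(S(S(S(add(add(Z, SSZ), SZ)))))
  →9  S(S(S(S(add(SSZ, SZ)))))
  →10  S(S(S(S(S(add(SZ, SZ))))))
  →11  S(S(S(S(S(S(add(Z, SZ)))))))
  →12  S^7(Z)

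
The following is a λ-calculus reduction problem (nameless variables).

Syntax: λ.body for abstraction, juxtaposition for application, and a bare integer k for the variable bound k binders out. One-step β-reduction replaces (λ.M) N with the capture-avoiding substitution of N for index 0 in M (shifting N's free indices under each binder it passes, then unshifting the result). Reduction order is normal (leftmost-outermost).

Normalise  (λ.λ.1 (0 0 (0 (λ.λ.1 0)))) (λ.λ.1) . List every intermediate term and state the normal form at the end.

Answer: normal form = λ.λ.1 1 (1 (λ.λ.1 0))  (in 2 steps)

Working:
  start: (λ.λ.1 (0 0 (0 (λ.λ.1 0)))) (λ.λ.1)
  step 1: λ.(λ.λ.1) (0 0 (0 (λ.λ.1 0)))
  step 2: λ.λ.1 1 (1 (λ.λ.1 0))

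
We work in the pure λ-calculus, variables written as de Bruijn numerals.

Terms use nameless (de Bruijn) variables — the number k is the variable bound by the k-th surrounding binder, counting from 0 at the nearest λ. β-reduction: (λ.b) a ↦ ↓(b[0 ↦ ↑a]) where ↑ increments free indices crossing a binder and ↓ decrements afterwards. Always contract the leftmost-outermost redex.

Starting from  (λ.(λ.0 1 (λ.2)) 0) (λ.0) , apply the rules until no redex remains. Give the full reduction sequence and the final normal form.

  start: (λ.(λ.0 1 (λ.2)) 0) (λ.0)
  step 1: (λ.0 (λ.0) (λ.λ.0)) (λ.0)
  step 2: (λ.0) (λ.0) (λ.λ.0)
  step 3: (λ.0) (λ.λ.0)
  step 4: λ.λ.0

Answer: normal form = λ.λ.0  (in 4 steps)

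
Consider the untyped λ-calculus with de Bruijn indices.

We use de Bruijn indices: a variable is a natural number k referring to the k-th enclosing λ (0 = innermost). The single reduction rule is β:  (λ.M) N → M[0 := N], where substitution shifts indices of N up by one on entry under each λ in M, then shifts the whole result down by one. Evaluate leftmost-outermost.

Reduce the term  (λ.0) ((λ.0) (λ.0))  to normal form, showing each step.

Answer: normal form = λ.0  (in 2 steps)

Reduction:
  start: (λ.0) ((λ.0) (λ.0))
  [1] (λ.0) (λ.0)
  [2] λ.0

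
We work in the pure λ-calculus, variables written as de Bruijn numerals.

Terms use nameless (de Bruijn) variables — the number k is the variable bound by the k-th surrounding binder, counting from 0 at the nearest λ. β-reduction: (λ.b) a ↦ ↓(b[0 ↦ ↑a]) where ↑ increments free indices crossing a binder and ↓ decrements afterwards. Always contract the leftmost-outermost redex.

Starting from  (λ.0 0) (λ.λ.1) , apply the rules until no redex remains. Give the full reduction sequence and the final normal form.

Answer: normal form = λ.λ.λ.1  (in 2 steps)

Working:
  start: (λ.0 0) (λ.λ.1)
  step 1: (λ.λ.1) (λ.λ.1)
  step 2: λ.λ.λ.1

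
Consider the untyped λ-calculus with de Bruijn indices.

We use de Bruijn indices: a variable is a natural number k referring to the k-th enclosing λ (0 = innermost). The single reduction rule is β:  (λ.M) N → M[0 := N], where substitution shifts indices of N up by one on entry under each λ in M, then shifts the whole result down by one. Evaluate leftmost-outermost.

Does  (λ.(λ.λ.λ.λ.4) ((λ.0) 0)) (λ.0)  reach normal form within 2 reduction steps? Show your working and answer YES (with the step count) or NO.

Answer: YES — reaches normal form λ.λ.λ.λ.0 in 2 ≤ 2 steps

Derivation:
  start: (λ.(λ.λ.λ.λ.4) ((λ.0) 0)) (λ.0)
  [1] (λ.λ.λ.λ.λ.0) ((λ.0) (λ.0))
  [2] λ.λ.λ.λ.0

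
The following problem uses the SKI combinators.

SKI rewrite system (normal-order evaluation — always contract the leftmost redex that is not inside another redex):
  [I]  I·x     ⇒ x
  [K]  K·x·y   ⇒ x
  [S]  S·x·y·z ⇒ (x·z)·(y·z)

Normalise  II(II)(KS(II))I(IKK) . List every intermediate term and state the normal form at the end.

Answer: normal form = SI(KK)  (in 6 steps)

Derivation:
  start: II(II)(KS(II))I(IKK)
  →1  I(II)(KS(II))I(IKK)
  →2  II(KS(II))I(IKK)
  →3  I(KS(II))I(IKK)
  →4  KS(II)I(IKK)
  →5  SI(IKK)
  →6  SI(KK)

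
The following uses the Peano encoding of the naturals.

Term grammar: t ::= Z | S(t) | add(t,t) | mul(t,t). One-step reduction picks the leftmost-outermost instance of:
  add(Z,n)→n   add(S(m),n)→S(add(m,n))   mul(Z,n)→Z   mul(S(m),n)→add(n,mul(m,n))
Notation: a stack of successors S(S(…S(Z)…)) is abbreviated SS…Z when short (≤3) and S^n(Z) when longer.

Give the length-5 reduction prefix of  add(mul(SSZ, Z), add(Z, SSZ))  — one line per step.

Answer: after 5 steps: add(Z, add(Z, SSZ))

Working:
  start: add(mul(SSZ, Z), add(Z, SSZ))
  [1] add(add(Z, mul(SZ, Z)), add(Z, SSZ))
  [2] add(mul(SZ, Z), add(Z, SSZ))
  [3] add(add(Z, mul(Z, Z)), add(Z, SSZ))
  [4] add(mul(Z, Z), add(Z, SSZ))
  [5] add(Z, add(Z, SSZ))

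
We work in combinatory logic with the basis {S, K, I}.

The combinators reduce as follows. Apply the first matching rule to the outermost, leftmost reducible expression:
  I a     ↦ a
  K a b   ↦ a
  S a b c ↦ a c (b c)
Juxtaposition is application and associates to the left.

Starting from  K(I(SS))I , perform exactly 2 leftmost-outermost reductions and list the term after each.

  start: K(I(SS))I
  [1] I(SS)
  [2] SS

Answer: after 2 steps: SS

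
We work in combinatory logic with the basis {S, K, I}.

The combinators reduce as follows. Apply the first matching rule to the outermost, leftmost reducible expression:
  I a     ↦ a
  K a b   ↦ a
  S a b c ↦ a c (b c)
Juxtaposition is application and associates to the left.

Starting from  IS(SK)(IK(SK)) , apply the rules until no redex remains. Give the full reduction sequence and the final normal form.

Answer: normal form = S(SK)(K(SK))  (in 2 steps)

Reduction:
  start: IS(SK)(IK(SK))
  [1] S(SK)(IK(SK))
  [2] S(SK)(K(SK))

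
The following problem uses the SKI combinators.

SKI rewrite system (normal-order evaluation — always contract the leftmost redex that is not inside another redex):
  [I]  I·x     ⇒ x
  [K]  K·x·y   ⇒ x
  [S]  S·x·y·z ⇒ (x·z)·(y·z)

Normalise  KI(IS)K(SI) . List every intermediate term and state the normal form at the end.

  start: KI(IS)K(SI)
  step 1: IK(SI)
  step 2: K(SI)

Answer: normal form = K(SI)  (in 2 steps)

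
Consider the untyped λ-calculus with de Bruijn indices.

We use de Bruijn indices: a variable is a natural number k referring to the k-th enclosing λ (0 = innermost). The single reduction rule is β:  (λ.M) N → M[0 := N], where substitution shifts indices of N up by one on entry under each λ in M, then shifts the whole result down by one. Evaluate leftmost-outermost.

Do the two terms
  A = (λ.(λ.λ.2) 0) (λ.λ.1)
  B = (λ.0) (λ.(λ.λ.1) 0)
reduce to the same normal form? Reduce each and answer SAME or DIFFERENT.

Term A:
  start: (λ.(λ.λ.2) 0) (λ.λ.1)
  step 1: (λ.λ.λ.λ.1) (λ.λ.1)
  step 2: λ.λ.λ.1

Term B:
  start: (λ.0) (λ.(λ.λ.1) 0)
  step 1: λ.(λ.λ.1) 0
  step 2: λ.λ.1

Answer: DIFFERENT — A ⇓ λ.λ.λ.1, B ⇓ λ.λ.1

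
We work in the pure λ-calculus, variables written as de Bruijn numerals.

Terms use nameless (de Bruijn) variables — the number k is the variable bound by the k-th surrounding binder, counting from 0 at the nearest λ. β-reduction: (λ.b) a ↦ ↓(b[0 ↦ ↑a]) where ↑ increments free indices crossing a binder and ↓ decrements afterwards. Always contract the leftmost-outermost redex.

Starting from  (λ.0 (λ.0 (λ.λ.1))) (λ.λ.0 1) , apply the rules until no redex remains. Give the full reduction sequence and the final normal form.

  start: (λ.0 (λ.0 (λ.λ.1))) (λ.λ.0 1)
  step 1: (λ.λ.0 1) (λ.0 (λ.λ.1))
  step 2: λ.0 (λ.0 (λ.λ.1))

Answer: normal form = λ.0 (λ.0 (λ.λ.1))  (in 2 steps)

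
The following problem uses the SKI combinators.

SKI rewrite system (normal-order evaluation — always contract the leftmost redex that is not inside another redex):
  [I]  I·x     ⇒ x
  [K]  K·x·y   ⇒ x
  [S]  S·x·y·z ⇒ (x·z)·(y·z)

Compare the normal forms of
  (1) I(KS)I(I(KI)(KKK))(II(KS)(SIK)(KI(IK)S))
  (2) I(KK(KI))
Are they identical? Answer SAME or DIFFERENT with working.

Answer: DIFFERENT — A ⇓ SI(SS), B ⇓ K

Reduction:
Term A:
  start: I(KS)I(I(KI)(KKK))(II(KS)(SIK)(KI(IK)S))
  step 1: KSI(I(KI)(KKK))(II(KS)(SIK)(KI(IK)S))
  step 2: S(I(KI)(KKK))(II(KS)(SIK)(KI(IK)S))
  step 3: S(KI(KKK))(II(KS)(SIK)(KI(IK)S))
  step 4: SI(II(KS)(SIK)(KI(IK)S))
  step 5: SI(I(KS)(SIK)(KI(IK)S))
  step 6: SI(KS(SIK)(KI(IK)S))
  step 7: SI(S(KI(IK)S))
  step 8: SI(S(IS))
  step 9: SI(SS)

Term B:
  start: I(KK(KI))
  step 1: KK(KI)
  step 2: K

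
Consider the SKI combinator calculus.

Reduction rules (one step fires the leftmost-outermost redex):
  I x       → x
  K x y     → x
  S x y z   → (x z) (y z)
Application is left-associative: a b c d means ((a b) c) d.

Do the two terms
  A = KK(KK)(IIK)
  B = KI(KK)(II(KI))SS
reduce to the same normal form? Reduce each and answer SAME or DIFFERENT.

Answer: DIFFERENT — A ⇓ KK, B ⇓ S

Working:
Term A:
  start: KK(KK)(IIK)
  [1] K(IIK)
  [2] K(IK)
  [3] KK

Term B:
  start: KI(KK)(II(KI))SS
  [1] I(II(KI))SS
  [2] II(KI)SS
  [3] I(KI)SS
  [4] KISS
  [5] IS
  [6] S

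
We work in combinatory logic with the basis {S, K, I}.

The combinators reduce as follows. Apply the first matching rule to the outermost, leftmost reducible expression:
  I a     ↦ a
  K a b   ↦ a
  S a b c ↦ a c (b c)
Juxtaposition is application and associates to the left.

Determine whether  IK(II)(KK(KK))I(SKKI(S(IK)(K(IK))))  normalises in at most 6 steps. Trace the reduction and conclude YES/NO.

  start: IK(II)(KK(KK))I(SKKI(S(IK)(K(IK))))
  [1] K(II)(KK(KK))I(SKKI(S(IK)(K(IK))))
  [2] III(SKKI(S(IK)(K(IK))))
  [3] II(SKKI(S(IK)(K(IK))))
  [4] I(SKKI(S(IK)(K(IK))))
  [5] SKKI(S(IK)(K(IK)))
  [6] KI(KI)(S(IK)(K(IK)))

Answer: NO — after 6 steps the term is KI(KI)(S(IK)(K(IK))), not yet normal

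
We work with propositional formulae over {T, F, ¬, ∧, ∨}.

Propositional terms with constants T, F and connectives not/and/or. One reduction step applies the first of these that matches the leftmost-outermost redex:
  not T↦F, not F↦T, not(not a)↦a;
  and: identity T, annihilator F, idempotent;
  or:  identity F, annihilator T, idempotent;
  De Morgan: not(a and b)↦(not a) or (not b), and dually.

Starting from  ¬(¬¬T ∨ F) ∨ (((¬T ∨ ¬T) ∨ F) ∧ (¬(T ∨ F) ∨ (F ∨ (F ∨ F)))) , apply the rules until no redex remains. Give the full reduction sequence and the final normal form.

  start: ¬(¬¬T ∨ F) ∨ (((¬T ∨ ¬T) ∨ F) ∧ (¬(T ∨ F) ∨ (F ∨ (F ∨ F))))
  [1] (¬¬¬T ∧ ¬F) ∨ (((¬T ∨ ¬T) ∨ F) ∧ (¬(T ∨ F) ∨ (F ∨ (F ∨ F))))
  [2] (¬T ∧ ¬F) ∨ (((¬T ∨ ¬T) ∨ F) ∧ (¬(T ∨ F) ∨ (F ∨ (F ∨ F))))
  [3] (F ∧ ¬F) ∨ (((¬T ∨ ¬T) ∨ F) ∧ (¬(T ∨ F) ∨ (F ∨ (F ∨ F))))
  [4] F ∨ (((¬T ∨ ¬T) ∨ F) ∧ (¬(T ∨ F) ∨ (F ∨ (F ∨ F))))
  [5] ((¬T ∨ ¬T) ∨ F) ∧ (¬(T ∨ F) ∨ (F ∨ (F ∨ F)))
  [6] (¬T ∨ ¬T) ∧ (¬(T ∨ F) ∨ (F ∨ (F ∨ F)))
  [7] ¬T ∧ (¬(T ∨ F) ∨ (F ∨ (F ∨ F)))
  [8] F ∧ (¬(T ∨ F) ∨ (F ∨ (F ∨ F)))
  [9] F

Answer: normal form = F  (in 9 steps)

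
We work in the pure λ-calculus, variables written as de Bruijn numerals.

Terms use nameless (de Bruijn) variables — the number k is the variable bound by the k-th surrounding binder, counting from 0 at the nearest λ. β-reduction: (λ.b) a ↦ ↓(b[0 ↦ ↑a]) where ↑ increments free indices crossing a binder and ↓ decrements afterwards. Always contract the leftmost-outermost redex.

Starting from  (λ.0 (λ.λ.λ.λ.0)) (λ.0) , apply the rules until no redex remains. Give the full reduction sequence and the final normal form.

Answer: normal form = λ.λ.λ.λ.0  (in 2 steps)

Reduction:
  start: (λ.0 (λ.λ.λ.λ.0)) (λ.0)
  [1] (λ.0) (λ.λ.λ.λ.0)
  [2] λ.λ.λ.λ.0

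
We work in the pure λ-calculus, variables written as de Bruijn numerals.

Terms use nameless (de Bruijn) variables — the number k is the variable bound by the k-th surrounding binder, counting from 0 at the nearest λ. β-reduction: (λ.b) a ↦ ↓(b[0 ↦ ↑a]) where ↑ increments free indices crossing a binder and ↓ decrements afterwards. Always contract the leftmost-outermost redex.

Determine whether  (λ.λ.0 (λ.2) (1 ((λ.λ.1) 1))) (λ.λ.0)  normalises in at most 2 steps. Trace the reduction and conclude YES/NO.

Answer: YES — reaches normal form λ.0 (λ.λ.λ.0) (λ.0) in 2 ≤ 2 steps

Reduction:
  start: (λ.λ.0 (λ.2) (1 ((λ.λ.1) 1))) (λ.λ.0)
  step 1: λ.0 (λ.λ.λ.0) ((λ.λ.0) ((λ.λ.1) (λ.λ.0)))
  step 2: λ.0 (λ.λ.λ.0) (λ.0)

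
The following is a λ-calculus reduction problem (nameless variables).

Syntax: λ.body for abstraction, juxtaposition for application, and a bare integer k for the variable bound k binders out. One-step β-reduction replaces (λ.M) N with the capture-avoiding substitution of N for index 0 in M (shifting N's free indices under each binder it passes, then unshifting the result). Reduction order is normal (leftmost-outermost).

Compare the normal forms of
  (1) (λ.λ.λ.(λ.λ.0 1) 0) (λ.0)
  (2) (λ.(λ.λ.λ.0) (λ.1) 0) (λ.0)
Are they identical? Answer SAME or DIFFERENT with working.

Term A:
  start: (λ.λ.λ.(λ.λ.0 1) 0) (λ.0)
  [1] λ.λ.(λ.λ.0 1) 0
  [2] λ.λ.λ.0 1

Term B:
  start: (λ.(λ.λ.λ.0) (λ.1) 0) (λ.0)
  [1] (λ.λ.λ.0) (λ.λ.0) (λ.0)
  [2] (λ.λ.0) (λ.0)
  [3] λ.0

Answer: DIFFERENT — A ⇓ λ.λ.λ.0 1, B ⇓ λ.0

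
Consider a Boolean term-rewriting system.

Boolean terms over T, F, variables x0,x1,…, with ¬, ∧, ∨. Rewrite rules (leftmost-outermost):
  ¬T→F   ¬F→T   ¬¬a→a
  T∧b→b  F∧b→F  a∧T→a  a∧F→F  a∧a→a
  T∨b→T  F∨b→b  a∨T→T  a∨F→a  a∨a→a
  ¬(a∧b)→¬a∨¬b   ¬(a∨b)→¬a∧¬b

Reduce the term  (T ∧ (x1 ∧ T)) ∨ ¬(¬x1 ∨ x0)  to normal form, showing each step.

Answer: normal form = x1 ∨ (x1 ∧ ¬x0)  (in 4 steps)

Derivation:
  start: (T ∧ (x1 ∧ T)) ∨ ¬(¬x1 ∨ x0)
  step 1: (x1 ∧ T) ∨ ¬(¬x1 ∨ x0)
  step 2: x1 ∨ ¬(¬x1 ∨ x0)
  step 3: x1 ∨ (¬¬x1 ∧ ¬x0)
  step 4: x1 ∨ (x1 ∧ ¬x0)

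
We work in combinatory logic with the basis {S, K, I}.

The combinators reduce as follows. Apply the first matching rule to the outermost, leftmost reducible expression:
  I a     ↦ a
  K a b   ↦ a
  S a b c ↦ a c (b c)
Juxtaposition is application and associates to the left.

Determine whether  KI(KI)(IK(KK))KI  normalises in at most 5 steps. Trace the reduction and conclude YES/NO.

  start: KI(KI)(IK(KK))KI
  →1  I(IK(KK))KI
  →2  IK(KK)KI
  →3  K(KK)KI
  →4  KKI
  →5  K

Answer: YES — reaches normal form K in 5 ≤ 5 steps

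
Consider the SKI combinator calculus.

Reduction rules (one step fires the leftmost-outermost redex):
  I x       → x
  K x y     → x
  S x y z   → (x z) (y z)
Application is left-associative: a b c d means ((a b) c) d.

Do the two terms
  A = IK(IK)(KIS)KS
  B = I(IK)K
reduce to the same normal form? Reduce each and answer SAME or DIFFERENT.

Term A:
  start: IK(IK)(KIS)KS
  →1  K(IK)(KIS)KS
  →2  IKKS
  →3  KKS
  →4  K

Term B:
  start: I(IK)K
  →1  IKK
  →2  KK

Answer: DIFFERENT — A ⇓ K, B ⇓ KK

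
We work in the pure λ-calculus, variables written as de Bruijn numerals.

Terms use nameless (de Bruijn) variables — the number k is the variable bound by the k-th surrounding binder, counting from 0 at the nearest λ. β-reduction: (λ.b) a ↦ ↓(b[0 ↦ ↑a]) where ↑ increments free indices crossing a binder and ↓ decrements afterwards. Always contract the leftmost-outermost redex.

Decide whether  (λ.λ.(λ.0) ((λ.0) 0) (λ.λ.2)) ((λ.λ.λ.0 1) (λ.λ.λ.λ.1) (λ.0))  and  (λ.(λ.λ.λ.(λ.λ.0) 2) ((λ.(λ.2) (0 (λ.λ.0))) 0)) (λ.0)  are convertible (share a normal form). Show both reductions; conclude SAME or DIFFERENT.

Term A:
  start: (λ.λ.(λ.0) ((λ.0) 0) (λ.λ.2)) ((λ.λ.λ.0 1) (λ.λ.λ.λ.1) (λ.0))
  →1  λ.(λ.0) ((λ.0) 0) (λ.λ.2)
  →2  λ.(λ.0) 0 (λ.λ.2)
  →3  λ.0 (λ.λ.2)

Term B:
  start: (λ.(λ.λ.λ.(λ.λ.0) 2) ((λ.(λ.2) (0 (λ.λ.0))) 0)) (λ.0)
  →1  (λ.λ.λ.(λ.λ.0) 2) ((λ.(λ.λ.0) (0 (λ.λ.0))) (λ.0))
  →2  λ.λ.(λ.λ.0) ((λ.(λ.λ.0) (0 (λ.λ.0))) (λ.0))
  →3  λ.λ.λ.0

Answer: DIFFERENT — A ⇓ λ.0 (λ.λ.2), B ⇓ λ.λ.λ.0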